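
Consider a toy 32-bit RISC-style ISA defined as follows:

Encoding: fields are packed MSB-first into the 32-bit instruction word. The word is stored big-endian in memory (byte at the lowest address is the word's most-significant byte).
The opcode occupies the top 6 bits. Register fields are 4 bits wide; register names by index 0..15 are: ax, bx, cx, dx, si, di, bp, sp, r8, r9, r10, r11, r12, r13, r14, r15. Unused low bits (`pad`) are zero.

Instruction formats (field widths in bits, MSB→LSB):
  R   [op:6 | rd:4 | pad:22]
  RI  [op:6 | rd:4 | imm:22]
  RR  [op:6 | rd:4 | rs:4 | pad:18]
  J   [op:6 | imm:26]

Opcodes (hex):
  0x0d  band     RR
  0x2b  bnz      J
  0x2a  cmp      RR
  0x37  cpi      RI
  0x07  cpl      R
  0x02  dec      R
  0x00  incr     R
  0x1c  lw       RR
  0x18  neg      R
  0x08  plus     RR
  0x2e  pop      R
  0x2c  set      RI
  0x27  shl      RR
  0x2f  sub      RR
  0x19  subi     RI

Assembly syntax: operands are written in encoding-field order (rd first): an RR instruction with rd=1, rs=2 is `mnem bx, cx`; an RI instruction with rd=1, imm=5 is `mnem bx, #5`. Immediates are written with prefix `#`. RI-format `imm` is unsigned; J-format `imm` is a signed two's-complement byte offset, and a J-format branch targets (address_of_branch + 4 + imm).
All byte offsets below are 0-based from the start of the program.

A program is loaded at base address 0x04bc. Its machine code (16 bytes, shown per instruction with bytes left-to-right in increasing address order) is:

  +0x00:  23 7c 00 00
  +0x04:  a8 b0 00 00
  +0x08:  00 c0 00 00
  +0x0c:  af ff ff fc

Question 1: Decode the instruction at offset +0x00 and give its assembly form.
[00] 23 7c 00 00 → 0x237c0000
  op=0x237c0000>>26=0x8 ⇒ plus (RR)
  rd: (w>>22)&0xf=0xd → r13
  rs: (w>>18)&0xf=0xf → r15

plus r13, r15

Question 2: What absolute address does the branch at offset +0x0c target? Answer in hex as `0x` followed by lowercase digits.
@+0c  big-endian(af ff ff fc) = 0xaffffffc
  top 6b → 0x2b → bnz [J]
  [25:0] imm=67108860 (s26→-4) = #-4
  target = base 0x04bc + off 0x0c + 4 + imm -4 = 0x04c8

0x04c8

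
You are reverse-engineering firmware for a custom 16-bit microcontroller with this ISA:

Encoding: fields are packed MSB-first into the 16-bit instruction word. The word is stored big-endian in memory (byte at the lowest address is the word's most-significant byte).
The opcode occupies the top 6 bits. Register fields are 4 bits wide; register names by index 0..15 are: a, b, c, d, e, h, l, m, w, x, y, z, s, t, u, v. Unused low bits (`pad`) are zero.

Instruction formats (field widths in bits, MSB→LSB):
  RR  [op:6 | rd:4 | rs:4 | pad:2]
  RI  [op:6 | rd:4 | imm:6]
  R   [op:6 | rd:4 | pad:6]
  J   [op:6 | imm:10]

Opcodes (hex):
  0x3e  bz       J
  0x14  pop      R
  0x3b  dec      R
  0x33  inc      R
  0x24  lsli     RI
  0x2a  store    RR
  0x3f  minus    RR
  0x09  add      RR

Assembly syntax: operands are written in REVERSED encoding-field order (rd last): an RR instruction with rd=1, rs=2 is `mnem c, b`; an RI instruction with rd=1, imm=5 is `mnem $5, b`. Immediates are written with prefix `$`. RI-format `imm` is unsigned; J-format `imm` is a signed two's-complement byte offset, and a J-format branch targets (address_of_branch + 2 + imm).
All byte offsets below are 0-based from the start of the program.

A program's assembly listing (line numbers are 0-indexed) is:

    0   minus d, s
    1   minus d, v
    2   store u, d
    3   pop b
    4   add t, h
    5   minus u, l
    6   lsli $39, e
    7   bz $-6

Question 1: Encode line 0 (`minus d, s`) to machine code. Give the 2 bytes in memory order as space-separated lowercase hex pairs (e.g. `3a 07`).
line 0 (minus): pack op=0x3f:6|rd=12:4|rs=3:4|pad=0:2 = 0xff0c; big→ ff 0c

ff 0c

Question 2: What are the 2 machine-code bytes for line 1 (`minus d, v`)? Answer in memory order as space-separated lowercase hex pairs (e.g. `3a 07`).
line 1 (minus): pack op=0x3f:6|rd=15:4|rs=3:4|pad=0:2 = 0xffcc; big→ ff cc

ff cc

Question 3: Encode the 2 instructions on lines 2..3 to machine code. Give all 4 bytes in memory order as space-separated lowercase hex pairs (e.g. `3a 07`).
a8 f8 50 40

L2: store op=0x2a:6|rd=3:4|rs=14:4|pad=0:2 ⇒ 0xa8f8 ⇒ big a8 f8
L3: pop op=0x14:6|rd=1:4|pad=0:6 ⇒ 0x5040 ⇒ big 50 40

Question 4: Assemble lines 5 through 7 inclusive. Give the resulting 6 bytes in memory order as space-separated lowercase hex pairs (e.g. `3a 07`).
fd b8 91 27 fb fa

line 5 (minus): pack op=0x3f:6|rd=6:4|rs=14:4|pad=0:2 = 0xfdb8; big→ fd b8
line 6 (lsli): pack op=0x24:6|rd=4:4|imm=39:6 = 0x9127; big→ 91 27
line 7 (bz): pack op=0x3e:6|imm=-6:10 = 0xfbfa; big→ fb fa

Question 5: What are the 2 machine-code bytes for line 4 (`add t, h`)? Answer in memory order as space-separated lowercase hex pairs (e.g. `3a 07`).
line 4 (add): pack op=0x9:6|rd=5:4|rs=13:4|pad=0:2 = 0x2574; big→ 25 74

25 74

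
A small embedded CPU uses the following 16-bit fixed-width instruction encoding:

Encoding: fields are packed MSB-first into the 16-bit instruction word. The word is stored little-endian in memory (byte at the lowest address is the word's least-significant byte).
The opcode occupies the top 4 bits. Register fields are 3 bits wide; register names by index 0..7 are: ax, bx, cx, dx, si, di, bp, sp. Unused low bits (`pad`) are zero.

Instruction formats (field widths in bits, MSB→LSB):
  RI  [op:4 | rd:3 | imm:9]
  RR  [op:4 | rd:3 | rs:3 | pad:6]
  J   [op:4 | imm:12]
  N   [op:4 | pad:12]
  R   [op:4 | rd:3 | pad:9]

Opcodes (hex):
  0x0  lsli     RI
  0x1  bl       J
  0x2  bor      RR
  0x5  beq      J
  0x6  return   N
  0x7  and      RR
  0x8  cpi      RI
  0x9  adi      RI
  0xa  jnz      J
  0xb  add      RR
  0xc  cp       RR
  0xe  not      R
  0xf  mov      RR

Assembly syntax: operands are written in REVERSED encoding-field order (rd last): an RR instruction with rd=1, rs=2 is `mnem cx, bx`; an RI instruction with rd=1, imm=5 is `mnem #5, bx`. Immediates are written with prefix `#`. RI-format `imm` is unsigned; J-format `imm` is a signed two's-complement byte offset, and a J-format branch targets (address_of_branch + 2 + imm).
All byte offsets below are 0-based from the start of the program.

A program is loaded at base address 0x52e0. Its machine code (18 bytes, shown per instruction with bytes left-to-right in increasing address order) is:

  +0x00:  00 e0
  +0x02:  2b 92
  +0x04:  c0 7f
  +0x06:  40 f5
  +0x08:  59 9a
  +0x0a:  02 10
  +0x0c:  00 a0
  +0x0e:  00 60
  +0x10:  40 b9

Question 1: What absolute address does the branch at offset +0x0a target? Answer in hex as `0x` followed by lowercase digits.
0x52ee

@+0a  little-endian(02 10) = 0x1002
  opcode bits[15:12]=0x1: bl/J
  imm@[11:0]=0x2 ⇒ #2
  target = base 0x52e0 + off 0x0a + 2 + imm 2 = 0x52ee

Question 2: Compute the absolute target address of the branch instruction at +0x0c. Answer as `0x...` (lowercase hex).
@+0c  little-endian(00 a0) = 0xa000
  opcode bits[15:12]=0xa: jnz/J
  [11:0] imm=0 = #0
  target = base 0x52e0 + off 0x0c + 2 + imm 0 = 0x52ee

0x52ee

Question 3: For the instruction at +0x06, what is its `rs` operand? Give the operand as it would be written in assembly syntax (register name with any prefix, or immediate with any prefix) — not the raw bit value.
[06] 40 f5 → 0xf540
  top 4b → 0xf → mov [RR]
  rd: (w>>9)&0x7=0x2 → cx
  rs: (w>>6)&0x7=0x5 → di

di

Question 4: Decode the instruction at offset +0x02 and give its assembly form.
+0x02: 2b 92 ⇒ word 0x922b (little)
  top 4b → 0x9 → adi [RI]
  [11:9] rd=1 = bx
  [8:0] imm=43 = #43

adi #43, bx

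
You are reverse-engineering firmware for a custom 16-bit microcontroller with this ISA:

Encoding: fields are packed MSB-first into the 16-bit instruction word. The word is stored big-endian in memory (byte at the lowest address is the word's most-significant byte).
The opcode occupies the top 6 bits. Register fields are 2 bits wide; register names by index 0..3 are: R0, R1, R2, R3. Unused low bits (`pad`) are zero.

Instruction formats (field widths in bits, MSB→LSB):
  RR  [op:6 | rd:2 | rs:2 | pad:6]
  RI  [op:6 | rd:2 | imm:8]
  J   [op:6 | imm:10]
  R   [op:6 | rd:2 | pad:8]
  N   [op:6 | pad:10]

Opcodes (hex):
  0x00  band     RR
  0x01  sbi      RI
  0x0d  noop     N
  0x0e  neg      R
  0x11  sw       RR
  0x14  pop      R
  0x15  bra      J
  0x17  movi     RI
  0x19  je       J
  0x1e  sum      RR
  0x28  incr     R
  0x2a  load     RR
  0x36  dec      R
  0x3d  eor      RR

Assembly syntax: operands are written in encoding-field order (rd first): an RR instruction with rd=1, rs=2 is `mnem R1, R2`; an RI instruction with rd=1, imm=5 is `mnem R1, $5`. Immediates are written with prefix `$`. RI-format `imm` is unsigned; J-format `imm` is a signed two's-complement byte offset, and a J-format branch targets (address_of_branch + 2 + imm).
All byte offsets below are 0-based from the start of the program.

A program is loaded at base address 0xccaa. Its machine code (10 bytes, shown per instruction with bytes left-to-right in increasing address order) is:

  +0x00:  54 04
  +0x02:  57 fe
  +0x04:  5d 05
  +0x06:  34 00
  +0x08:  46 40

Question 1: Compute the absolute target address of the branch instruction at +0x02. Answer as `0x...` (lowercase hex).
@+02  big-endian(57 fe) = 0x57fe
  op=0x57fe>>10=0x15 ⇒ bra (J)
  [9:0] imm=1022 (s10→-2) = $-2
  target = base 0xccaa + off 0x02 + 2 + imm -2 = 0xccac

0xccac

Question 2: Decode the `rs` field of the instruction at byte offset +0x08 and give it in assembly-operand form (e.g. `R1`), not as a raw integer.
[08] 46 40 → 0x4640
  opcode bits[15:10]=0x11: sw/RR
  rd: (w>>8)&0x3=0x2 → R2
  rs: (w>>6)&0x3=0x1 → R1

R1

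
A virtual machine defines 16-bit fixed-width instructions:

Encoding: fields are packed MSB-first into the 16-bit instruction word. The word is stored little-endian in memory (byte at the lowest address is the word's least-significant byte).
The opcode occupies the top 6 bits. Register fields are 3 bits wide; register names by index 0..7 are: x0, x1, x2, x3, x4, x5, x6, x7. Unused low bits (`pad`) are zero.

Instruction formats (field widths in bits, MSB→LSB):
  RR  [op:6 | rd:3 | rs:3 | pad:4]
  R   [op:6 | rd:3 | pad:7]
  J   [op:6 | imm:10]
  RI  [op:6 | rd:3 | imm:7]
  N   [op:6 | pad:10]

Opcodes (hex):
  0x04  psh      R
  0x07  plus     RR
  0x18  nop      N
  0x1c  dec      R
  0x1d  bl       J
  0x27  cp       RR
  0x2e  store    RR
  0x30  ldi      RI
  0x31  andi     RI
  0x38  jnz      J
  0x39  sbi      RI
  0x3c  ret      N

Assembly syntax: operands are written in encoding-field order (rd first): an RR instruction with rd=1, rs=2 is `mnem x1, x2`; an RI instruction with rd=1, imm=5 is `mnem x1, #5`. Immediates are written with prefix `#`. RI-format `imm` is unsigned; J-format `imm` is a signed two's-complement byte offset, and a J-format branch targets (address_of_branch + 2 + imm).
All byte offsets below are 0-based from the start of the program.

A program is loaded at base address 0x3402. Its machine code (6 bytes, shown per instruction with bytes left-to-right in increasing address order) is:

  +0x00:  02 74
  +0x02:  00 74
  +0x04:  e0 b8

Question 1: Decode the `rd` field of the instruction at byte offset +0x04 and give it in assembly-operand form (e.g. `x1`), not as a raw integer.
x1

@+04  little-endian(e0 b8) = 0xb8e0
  top 6b → 0x2e → store [RR]
  [9:7] rd=1 = x1
  [6:4] rs=6 = x6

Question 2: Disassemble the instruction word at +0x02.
bl #0

off 0x02: read 00 74 as little → 0x7400
  opcode bits[15:10]=0x1d: bl/J
  imm: (w>>0)&0x3ff=0x0 → #0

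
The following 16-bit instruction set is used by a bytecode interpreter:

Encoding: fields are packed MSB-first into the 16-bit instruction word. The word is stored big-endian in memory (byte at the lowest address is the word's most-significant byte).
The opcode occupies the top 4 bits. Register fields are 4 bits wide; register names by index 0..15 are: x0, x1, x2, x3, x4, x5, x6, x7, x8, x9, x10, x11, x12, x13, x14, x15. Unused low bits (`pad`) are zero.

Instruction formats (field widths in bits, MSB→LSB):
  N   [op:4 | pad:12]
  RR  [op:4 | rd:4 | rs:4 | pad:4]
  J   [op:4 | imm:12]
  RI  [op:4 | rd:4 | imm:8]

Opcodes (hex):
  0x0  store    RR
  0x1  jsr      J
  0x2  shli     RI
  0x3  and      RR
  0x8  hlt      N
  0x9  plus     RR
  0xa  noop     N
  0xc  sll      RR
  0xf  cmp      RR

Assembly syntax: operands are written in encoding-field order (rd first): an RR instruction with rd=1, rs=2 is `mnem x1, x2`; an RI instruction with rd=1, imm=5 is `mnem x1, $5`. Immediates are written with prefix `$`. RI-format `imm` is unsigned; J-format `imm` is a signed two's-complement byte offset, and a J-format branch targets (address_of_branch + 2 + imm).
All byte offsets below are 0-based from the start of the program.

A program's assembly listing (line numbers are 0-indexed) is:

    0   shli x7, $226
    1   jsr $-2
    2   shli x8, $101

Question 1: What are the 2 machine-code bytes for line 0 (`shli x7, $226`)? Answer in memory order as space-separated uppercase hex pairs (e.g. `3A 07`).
27 E2

L0: shli op=0x2:4|rd=7:4|imm=226:8 ⇒ 0x27e2 ⇒ big 27 e2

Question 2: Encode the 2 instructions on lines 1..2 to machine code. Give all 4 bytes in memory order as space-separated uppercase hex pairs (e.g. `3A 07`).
1F FE 28 65

line 1 (jsr): pack op=0x1:4|imm=-2:12 = 0x1ffe; big→ 1f fe
line 2 (shli): pack op=0x2:4|rd=8:4|imm=101:8 = 0x2865; big→ 28 65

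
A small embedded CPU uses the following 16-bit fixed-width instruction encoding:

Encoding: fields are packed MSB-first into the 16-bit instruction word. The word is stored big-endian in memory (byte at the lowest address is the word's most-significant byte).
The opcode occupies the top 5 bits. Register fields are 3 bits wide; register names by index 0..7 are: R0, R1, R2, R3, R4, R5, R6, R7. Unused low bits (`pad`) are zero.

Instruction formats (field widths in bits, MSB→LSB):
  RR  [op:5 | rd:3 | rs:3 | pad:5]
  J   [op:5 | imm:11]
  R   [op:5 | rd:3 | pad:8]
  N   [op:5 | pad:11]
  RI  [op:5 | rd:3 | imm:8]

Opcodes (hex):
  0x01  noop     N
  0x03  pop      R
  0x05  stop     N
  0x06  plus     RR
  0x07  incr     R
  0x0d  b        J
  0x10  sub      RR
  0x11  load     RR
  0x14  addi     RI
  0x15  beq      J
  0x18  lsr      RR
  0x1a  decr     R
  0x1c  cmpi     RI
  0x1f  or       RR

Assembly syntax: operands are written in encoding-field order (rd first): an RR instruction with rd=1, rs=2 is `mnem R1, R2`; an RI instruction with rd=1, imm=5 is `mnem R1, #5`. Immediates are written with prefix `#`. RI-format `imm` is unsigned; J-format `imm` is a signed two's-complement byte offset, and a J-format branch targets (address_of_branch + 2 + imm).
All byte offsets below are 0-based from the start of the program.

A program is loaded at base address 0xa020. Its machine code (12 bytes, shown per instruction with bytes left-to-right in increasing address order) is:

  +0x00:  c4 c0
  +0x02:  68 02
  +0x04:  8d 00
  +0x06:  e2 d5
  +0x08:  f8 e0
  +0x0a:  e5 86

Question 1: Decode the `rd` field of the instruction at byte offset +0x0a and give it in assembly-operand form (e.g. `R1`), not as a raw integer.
@+0a  big-endian(e5 86) = 0xe586
  top 5b → 0x1c → cmpi [RI]
  rd: (w>>8)&0x7=0x5 → R5
  imm: (w>>0)&0xff=0x86 → #134

R5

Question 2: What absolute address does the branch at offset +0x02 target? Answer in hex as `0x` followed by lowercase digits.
off 0x02: read 68 02 as big → 0x6802
  op=0x6802>>11=0xd ⇒ b (J)
  [10:0] imm=2 = #2
  target = base 0xa020 + off 0x02 + 2 + imm 2 = 0xa026

0xa026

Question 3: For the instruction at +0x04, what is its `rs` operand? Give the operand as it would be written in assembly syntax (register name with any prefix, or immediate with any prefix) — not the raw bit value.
@+04  big-endian(8d 00) = 0x8d00
  op=0x8d00>>11=0x11 ⇒ load (RR)
  rd: (w>>8)&0x7=0x5 → R5
  rs: (w>>5)&0x7=0x0 → R0

R0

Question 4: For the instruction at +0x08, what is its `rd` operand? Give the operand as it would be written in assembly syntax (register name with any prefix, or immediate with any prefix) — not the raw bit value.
R0

@+08  big-endian(f8 e0) = 0xf8e0
  top 5b → 0x1f → or [RR]
  [10:8] rd=0 = R0
  [7:5] rs=7 = R7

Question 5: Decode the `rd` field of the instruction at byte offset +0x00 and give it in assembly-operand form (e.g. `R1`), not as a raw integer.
@+00  big-endian(c4 c0) = 0xc4c0
  op=0xc4c0>>11=0x18 ⇒ lsr (RR)
  rd: (w>>8)&0x7=0x4 → R4
  rs: (w>>5)&0x7=0x6 → R6

R4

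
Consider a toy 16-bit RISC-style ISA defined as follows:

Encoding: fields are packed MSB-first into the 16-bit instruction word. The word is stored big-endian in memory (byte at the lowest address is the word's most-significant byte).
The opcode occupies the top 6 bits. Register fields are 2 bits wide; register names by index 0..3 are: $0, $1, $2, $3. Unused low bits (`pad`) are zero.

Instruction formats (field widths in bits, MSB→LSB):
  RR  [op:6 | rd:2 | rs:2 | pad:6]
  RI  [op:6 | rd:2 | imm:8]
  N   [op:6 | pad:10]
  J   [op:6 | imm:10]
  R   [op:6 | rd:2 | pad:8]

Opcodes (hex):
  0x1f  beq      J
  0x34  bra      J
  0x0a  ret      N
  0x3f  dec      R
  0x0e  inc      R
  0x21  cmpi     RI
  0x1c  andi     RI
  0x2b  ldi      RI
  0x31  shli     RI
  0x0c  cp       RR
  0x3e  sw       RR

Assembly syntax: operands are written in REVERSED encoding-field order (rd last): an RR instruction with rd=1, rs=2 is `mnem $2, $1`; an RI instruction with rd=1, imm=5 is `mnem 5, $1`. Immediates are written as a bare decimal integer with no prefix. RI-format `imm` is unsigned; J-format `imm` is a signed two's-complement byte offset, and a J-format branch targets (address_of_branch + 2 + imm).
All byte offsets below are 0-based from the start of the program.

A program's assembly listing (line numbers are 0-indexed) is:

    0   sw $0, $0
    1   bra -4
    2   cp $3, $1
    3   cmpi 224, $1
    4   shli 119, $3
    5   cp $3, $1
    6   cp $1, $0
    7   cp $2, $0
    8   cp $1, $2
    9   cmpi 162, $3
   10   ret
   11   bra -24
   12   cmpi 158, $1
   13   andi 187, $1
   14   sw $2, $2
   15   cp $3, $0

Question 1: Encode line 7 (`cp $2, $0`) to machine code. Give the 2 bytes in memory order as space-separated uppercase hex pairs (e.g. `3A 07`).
30 80

7. cp fields op=0xc:6|rd=0:2|rs=2:2|pad=0:6 → word 3080h → 30 80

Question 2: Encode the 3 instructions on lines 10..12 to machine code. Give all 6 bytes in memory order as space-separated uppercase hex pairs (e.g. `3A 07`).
28 00 D3 E8 85 9E

L10: ret op=0xa:6|pad=0:10 ⇒ 0x2800 ⇒ big 28 00
L11: bra op=0x34:6|imm=-24:10 ⇒ 0xd3e8 ⇒ big d3 e8
L12: cmpi op=0x21:6|rd=1:2|imm=158:8 ⇒ 0x859e ⇒ big 85 9e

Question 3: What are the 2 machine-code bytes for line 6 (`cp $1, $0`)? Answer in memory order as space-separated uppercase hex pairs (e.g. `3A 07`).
L6: cp op=0xc:6|rd=0:2|rs=1:2|pad=0:6 ⇒ 0x3040 ⇒ big 30 40

30 40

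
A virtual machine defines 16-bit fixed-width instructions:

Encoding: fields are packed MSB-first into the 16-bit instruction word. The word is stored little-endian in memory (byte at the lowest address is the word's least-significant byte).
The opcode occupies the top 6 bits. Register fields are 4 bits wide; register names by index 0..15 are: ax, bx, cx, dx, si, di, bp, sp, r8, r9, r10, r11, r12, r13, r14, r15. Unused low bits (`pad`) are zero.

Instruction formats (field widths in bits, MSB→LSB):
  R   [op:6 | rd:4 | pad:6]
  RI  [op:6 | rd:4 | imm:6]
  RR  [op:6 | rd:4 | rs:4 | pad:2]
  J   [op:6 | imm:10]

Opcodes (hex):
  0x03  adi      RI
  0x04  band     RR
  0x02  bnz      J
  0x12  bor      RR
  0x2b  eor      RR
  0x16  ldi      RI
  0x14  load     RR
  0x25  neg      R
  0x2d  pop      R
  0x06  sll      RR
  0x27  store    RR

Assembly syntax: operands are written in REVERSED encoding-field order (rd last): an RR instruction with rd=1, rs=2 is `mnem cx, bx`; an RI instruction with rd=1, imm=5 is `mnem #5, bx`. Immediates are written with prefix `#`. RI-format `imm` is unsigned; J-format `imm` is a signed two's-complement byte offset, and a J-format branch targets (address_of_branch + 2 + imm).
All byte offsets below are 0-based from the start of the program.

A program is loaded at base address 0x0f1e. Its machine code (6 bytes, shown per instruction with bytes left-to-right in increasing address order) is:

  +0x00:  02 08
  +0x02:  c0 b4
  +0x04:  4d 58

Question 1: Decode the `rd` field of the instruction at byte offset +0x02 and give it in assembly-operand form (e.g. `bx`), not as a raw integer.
dx

off 0x02: read c0 b4 as little → 0xb4c0
  top 6b → 0x2d → pop [R]
  rd@[9:6]=0x3 ⇒ dx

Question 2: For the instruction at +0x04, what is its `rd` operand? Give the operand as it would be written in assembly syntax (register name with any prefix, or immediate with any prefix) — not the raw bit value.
@+04  little-endian(4d 58) = 0x584d
  op=0x584d>>10=0x16 ⇒ ldi (RI)
  rd: (w>>6)&0xf=0x1 → bx
  imm: (w>>0)&0x3f=0xd → #13

bx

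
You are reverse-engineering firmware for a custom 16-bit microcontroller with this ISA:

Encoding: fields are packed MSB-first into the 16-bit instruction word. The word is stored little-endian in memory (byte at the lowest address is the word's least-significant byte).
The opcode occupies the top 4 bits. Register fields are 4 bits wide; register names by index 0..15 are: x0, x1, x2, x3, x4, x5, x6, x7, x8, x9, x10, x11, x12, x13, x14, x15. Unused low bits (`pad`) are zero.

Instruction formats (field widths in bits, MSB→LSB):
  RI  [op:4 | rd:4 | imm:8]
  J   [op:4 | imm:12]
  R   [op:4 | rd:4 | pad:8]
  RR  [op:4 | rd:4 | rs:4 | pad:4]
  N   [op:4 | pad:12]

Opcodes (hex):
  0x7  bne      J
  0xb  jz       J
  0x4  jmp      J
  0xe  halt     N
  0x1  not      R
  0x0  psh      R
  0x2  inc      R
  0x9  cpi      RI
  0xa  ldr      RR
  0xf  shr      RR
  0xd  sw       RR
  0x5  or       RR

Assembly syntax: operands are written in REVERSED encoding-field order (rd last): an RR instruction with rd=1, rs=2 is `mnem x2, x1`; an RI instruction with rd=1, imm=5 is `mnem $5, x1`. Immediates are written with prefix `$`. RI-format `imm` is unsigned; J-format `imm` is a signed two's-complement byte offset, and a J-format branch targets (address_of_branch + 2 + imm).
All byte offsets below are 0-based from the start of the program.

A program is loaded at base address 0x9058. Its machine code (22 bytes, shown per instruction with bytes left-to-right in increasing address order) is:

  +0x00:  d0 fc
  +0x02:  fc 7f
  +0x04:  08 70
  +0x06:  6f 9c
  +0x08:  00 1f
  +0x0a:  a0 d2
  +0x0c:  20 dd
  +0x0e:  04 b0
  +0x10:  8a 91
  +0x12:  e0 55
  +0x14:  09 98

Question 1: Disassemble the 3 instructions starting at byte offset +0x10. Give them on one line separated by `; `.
off 0x10: read 8a 91 as little → 0x918a
  top 4b → 0x9 → cpi [RI]
  rd: (w>>8)&0xf=0x1 → x1
  imm: (w>>0)&0xff=0x8a → $138
off 0x12: read e0 55 as little → 0x55e0
  top 4b → 0x5 → or [RR]
  rd: (w>>8)&0xf=0x5 → x5
  rs: (w>>4)&0xf=0xe → x14
off 0x14: read 09 98 as little → 0x9809
  top 4b → 0x9 → cpi [RI]
  rd: (w>>8)&0xf=0x8 → x8
  imm: (w>>0)&0xff=0x9 → $9

cpi $138, x1; or x14, x5; cpi $9, x8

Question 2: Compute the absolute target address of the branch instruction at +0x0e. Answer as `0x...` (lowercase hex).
0x906c

off 0x0e: read 04 b0 as little → 0xb004
  top 4b → 0xb → jz [J]
  imm@[11:0]=0x4 ⇒ $4
  target = base 0x9058 + off 0x0e + 2 + imm 4 = 0x906c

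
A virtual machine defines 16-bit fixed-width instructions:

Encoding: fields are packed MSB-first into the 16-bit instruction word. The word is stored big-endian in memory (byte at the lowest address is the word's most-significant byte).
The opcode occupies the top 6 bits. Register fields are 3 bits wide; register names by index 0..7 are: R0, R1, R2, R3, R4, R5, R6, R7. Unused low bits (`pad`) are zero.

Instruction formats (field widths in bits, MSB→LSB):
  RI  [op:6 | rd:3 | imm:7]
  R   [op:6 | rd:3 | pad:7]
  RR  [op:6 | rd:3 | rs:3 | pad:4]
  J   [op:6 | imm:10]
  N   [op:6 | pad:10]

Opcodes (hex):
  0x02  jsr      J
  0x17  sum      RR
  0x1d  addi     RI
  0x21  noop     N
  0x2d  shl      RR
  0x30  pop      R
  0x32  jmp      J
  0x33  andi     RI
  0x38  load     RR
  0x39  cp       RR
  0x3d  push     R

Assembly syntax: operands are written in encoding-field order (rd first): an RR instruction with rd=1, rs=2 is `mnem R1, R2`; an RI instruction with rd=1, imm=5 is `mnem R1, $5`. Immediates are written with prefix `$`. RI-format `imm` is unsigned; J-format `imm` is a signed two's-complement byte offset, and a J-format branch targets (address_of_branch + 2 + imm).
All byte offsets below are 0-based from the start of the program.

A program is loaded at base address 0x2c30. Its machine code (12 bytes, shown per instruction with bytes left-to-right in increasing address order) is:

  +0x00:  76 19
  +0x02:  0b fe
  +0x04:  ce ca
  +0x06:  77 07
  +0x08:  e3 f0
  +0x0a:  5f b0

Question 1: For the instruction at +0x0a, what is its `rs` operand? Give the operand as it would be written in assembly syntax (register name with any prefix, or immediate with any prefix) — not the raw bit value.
R3

+0x0a: 5f b0 ⇒ word 0x5fb0 (big)
  top 6b → 0x17 → sum [RR]
  rd@[9:7]=0x7 ⇒ R7
  rs@[6:4]=0x3 ⇒ R3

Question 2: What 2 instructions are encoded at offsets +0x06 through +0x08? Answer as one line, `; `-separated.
addi R6, $7; load R7, R7

@+06  big-endian(77 07) = 0x7707
  op=0x7707>>10=0x1d ⇒ addi (RI)
  [9:7] rd=6 = R6
  [6:0] imm=7 = $7
@+08  big-endian(e3 f0) = 0xe3f0
  op=0xe3f0>>10=0x38 ⇒ load (RR)
  [9:7] rd=7 = R7
  [6:4] rs=7 = R7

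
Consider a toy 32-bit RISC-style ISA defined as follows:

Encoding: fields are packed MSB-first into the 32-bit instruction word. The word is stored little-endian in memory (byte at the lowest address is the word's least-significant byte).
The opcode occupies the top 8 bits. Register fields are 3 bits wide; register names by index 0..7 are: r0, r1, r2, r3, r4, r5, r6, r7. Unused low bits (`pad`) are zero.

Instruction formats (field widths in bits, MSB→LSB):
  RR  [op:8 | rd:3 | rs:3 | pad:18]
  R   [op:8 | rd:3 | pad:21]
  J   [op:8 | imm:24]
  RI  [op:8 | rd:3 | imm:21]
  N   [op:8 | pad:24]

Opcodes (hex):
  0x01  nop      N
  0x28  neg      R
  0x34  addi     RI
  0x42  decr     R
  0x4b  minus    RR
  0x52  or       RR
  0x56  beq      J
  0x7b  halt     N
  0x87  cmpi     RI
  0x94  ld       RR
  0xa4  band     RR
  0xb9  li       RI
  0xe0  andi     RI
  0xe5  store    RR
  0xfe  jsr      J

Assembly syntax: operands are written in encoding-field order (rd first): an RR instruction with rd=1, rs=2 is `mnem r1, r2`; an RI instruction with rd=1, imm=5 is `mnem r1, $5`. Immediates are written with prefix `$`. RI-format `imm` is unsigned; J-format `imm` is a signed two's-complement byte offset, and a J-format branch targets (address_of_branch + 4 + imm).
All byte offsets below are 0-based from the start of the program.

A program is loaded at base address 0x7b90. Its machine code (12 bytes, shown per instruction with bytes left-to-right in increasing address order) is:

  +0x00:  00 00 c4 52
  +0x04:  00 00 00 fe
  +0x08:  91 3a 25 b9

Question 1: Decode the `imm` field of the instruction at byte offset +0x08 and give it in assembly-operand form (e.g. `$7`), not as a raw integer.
off 0x08: read 91 3a 25 b9 as little → 0xb9253a91
  op=0xb9253a91>>24=0xb9 ⇒ li (RI)
  rd: (w>>21)&0x7=0x1 → r1
  imm: (w>>0)&0x1fffff=0x53a91 → $342673

$342673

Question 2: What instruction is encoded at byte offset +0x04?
off 0x04: read 00 00 00 fe as little → 0xfe000000
  op=0xfe000000>>24=0xfe ⇒ jsr (J)
  imm@[23:0]=0x0 ⇒ $0

jsr $0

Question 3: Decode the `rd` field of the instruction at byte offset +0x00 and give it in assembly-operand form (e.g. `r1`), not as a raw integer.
r6

+0x00: 00 00 c4 52 ⇒ word 0x52c40000 (little)
  opcode bits[31:24]=0x52: or/RR
  rd@[23:21]=0x6 ⇒ r6
  rs@[20:18]=0x1 ⇒ r1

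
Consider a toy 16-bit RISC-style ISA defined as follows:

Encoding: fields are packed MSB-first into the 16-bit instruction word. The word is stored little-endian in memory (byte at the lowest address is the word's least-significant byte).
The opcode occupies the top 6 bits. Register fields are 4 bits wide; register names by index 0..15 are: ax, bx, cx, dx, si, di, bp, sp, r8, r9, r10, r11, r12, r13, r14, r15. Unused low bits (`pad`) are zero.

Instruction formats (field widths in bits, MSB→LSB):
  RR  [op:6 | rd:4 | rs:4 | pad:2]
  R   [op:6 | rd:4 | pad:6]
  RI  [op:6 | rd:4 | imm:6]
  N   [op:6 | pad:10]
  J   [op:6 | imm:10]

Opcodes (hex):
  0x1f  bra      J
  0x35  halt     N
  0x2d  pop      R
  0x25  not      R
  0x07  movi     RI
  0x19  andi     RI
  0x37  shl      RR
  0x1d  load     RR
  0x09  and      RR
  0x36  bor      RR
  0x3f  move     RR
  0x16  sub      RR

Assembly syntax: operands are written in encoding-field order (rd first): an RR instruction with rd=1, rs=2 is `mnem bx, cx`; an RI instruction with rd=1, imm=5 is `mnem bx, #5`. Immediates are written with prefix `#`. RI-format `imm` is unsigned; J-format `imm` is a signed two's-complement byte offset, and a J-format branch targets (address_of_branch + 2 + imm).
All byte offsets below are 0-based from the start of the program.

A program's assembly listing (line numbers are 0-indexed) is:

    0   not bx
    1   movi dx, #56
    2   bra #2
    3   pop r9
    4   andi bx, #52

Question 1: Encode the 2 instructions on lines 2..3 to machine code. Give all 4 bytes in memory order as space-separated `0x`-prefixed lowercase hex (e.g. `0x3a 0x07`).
2. bra fields op=0x1f:6|imm=2:10 → word 7c02h → 02 7c
3. pop fields op=0x2d:6|rd=9:4|pad=0:6 → word b640h → 40 b6

0x02 0x7c 0x40 0xb6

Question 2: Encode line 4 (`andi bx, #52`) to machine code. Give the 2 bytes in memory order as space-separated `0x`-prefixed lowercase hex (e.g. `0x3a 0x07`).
line 4 (andi): pack op=0x19:6|rd=1:4|imm=52:6 = 0x6474; little→ 74 64

0x74 0x64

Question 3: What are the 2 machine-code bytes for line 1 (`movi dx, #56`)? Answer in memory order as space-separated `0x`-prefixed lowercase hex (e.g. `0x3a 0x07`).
line 1 (movi): pack op=0x7:6|rd=3:4|imm=56:6 = 0x1cf8; little→ f8 1c

0xf8 0x1c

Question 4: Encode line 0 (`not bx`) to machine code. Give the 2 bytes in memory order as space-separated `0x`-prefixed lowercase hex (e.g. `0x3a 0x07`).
line 0 (not): pack op=0x25:6|rd=1:4|pad=0:6 = 0x9440; little→ 40 94

0x40 0x94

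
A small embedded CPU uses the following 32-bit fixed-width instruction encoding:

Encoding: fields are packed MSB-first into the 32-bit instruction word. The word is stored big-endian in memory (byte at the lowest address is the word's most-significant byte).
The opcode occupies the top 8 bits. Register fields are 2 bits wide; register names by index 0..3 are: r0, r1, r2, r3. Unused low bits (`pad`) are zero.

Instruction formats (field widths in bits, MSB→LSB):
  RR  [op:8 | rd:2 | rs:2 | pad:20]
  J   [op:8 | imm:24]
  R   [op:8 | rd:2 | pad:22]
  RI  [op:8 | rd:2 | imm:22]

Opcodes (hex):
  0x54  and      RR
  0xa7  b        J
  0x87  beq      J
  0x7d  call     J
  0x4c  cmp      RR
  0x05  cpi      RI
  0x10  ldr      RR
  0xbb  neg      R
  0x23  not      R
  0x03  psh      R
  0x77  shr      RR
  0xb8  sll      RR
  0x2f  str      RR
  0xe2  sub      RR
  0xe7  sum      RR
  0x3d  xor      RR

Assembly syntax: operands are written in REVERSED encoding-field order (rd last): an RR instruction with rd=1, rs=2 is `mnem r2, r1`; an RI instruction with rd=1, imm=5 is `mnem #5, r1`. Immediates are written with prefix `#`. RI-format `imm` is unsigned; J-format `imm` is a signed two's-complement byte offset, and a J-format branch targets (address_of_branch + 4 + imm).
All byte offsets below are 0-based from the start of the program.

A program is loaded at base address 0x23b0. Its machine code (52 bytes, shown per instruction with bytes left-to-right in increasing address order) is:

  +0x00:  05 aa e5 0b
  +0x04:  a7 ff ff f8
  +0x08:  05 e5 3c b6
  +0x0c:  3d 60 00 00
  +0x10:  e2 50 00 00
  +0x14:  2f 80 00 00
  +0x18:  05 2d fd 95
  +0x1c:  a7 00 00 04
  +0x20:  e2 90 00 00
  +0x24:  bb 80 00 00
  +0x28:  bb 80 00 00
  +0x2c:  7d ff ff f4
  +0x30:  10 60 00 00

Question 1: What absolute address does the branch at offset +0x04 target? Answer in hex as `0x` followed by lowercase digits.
0x23b0

off 0x04: read a7 ff ff f8 as big → 0xa7fffff8
  opcode bits[31:24]=0xa7: b/J
  [23:0] imm=16777208 (s24→-8) = #-8
  target = base 0x23b0 + off 0x04 + 4 + imm -8 = 0x23b0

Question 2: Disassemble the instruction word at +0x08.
cpi #2440374, r3

+0x08: 05 e5 3c b6 ⇒ word 0x05e53cb6 (big)
  opcode bits[31:24]=0x5: cpi/RI
  [23:22] rd=3 = r3
  [21:0] imm=2440374 = #2440374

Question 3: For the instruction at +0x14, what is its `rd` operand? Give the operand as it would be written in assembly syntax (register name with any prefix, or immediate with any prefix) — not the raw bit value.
r2

@+14  big-endian(2f 80 00 00) = 0x2f800000
  op=0x2f800000>>24=0x2f ⇒ str (RR)
  rd: (w>>22)&0x3=0x2 → r2
  rs: (w>>20)&0x3=0x0 → r0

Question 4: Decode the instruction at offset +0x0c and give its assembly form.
xor r2, r1

+0x0c: 3d 60 00 00 ⇒ word 0x3d600000 (big)
  top 8b → 0x3d → xor [RR]
  [23:22] rd=1 = r1
  [21:20] rs=2 = r2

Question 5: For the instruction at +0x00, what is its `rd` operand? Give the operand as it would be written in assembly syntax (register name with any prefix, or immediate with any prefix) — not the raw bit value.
r2

@+00  big-endian(05 aa e5 0b) = 0x05aae50b
  opcode bits[31:24]=0x5: cpi/RI
  rd: (w>>22)&0x3=0x2 → r2
  imm: (w>>0)&0x3fffff=0x2ae50b → #2811147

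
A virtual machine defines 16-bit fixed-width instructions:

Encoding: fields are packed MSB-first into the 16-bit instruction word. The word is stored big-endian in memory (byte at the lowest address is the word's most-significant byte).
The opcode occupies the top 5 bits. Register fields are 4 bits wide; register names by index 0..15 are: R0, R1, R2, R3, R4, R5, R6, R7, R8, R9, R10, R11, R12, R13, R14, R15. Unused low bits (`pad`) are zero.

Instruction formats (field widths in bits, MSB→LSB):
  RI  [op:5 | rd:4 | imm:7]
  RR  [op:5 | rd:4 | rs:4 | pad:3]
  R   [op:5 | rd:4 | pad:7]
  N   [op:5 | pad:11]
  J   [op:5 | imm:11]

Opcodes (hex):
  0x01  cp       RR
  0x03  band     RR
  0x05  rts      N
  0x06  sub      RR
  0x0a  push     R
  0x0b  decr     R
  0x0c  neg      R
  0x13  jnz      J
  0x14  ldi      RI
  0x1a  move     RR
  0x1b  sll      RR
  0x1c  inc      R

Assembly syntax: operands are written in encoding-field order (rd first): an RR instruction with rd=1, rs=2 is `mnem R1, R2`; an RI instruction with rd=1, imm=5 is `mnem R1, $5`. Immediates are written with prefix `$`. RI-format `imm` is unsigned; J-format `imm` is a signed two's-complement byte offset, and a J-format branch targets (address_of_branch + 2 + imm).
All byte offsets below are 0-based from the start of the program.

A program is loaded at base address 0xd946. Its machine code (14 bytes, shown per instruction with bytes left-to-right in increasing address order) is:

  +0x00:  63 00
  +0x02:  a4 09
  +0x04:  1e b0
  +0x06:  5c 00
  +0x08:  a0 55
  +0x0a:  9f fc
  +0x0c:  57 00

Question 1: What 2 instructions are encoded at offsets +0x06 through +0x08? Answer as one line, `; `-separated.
@+06  big-endian(5c 00) = 0x5c00
  opcode bits[15:11]=0xb: decr/R
  rd@[10:7]=0x8 ⇒ R8
@+08  big-endian(a0 55) = 0xa055
  opcode bits[15:11]=0x14: ldi/RI
  rd@[10:7]=0x0 ⇒ R0
  imm@[6:0]=0x55 ⇒ $85

decr R8; ldi R0, $85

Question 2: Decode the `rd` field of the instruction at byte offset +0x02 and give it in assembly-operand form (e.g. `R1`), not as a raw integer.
+0x02: a4 09 ⇒ word 0xa409 (big)
  op=0xa409>>11=0x14 ⇒ ldi (RI)
  [10:7] rd=8 = R8
  [6:0] imm=9 = $9

R8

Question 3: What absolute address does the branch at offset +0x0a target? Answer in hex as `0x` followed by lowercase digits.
[0a] 9f fc → 0x9ffc
  top 5b → 0x13 → jnz [J]
  [10:0] imm=2044 (s11→-4) = $-4
  target = base 0xd946 + off 0x0a + 2 + imm -4 = 0xd94e

0xd94e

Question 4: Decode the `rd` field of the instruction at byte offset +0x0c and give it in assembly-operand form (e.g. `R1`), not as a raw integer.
R14

[0c] 57 00 → 0x5700
  opcode bits[15:11]=0xa: push/R
  rd@[10:7]=0xe ⇒ R14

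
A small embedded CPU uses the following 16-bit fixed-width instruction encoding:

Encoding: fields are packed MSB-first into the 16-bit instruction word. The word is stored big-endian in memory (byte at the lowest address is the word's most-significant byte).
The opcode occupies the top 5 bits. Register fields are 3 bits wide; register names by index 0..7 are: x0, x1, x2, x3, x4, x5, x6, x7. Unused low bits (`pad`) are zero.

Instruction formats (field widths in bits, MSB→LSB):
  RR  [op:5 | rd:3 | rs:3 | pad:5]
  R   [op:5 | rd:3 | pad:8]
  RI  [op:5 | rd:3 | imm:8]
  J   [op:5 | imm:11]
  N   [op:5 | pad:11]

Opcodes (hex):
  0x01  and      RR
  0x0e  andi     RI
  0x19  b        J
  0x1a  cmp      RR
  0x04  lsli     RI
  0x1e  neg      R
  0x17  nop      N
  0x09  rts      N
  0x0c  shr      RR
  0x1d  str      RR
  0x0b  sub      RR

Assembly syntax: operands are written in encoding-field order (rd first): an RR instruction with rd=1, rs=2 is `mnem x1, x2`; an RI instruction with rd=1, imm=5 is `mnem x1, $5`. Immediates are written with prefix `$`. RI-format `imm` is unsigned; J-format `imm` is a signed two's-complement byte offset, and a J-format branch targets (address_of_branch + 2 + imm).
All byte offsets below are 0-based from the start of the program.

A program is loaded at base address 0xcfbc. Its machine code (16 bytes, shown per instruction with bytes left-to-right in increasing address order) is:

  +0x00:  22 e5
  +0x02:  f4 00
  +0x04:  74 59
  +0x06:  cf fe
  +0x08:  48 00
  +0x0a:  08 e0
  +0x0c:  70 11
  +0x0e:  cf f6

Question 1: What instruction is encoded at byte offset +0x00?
lsli x2, $229

+0x00: 22 e5 ⇒ word 0x22e5 (big)
  opcode bits[15:11]=0x4: lsli/RI
  [10:8] rd=2 = x2
  [7:0] imm=229 = $229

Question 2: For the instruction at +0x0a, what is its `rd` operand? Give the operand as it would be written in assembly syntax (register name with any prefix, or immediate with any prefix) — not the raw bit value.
[0a] 08 e0 → 0x08e0
  top 5b → 0x1 → and [RR]
  rd@[10:8]=0x0 ⇒ x0
  rs@[7:5]=0x7 ⇒ x7

x0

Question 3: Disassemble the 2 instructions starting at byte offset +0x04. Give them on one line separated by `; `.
andi x4, $89; b $-2

off 0x04: read 74 59 as big → 0x7459
  opcode bits[15:11]=0xe: andi/RI
  [10:8] rd=4 = x4
  [7:0] imm=89 = $89
off 0x06: read cf fe as big → 0xcffe
  opcode bits[15:11]=0x19: b/J
  [10:0] imm=2046 (s11→-2) = $-2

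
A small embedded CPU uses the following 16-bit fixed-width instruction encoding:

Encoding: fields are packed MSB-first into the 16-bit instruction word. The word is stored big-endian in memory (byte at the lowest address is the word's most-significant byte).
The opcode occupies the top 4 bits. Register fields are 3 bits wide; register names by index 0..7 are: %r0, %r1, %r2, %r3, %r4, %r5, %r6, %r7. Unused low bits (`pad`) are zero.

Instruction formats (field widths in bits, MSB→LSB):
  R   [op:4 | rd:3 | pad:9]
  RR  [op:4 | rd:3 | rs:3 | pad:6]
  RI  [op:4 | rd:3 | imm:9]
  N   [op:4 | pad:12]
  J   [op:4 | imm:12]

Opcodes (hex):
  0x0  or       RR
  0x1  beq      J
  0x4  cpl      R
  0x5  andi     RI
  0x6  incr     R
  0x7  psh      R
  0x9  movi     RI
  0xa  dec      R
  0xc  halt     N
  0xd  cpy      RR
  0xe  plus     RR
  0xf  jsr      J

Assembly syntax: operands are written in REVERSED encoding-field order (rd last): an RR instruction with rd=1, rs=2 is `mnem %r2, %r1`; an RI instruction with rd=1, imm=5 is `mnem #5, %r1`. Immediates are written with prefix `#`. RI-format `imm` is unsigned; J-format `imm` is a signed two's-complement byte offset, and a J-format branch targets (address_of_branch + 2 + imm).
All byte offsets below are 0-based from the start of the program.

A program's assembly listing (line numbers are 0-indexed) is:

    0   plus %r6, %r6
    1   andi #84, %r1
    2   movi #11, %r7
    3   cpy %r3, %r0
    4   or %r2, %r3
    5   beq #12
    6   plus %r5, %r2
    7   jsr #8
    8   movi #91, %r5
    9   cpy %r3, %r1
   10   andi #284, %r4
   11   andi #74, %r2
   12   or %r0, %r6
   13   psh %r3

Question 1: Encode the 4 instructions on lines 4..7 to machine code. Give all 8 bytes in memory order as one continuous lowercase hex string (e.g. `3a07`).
0680100ce540f008

line 4 (or): pack op=0x0:4|rd=3:3|rs=2:3|pad=0:6 = 0x0680; big→ 06 80
line 5 (beq): pack op=0x1:4|imm=12:12 = 0x100c; big→ 10 0c
line 6 (plus): pack op=0xe:4|rd=2:3|rs=5:3|pad=0:6 = 0xe540; big→ e5 40
line 7 (jsr): pack op=0xf:4|imm=8:12 = 0xf008; big→ f0 08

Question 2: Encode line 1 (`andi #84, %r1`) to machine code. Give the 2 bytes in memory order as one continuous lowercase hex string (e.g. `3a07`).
5254

line 1 (andi): pack op=0x5:4|rd=1:3|imm=84:9 = 0x5254; big→ 52 54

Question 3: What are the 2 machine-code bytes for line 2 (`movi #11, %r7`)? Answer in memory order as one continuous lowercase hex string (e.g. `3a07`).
2. movi fields op=0x9:4|rd=7:3|imm=11:9 → word 9e0bh → 9e 0b

9e0b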